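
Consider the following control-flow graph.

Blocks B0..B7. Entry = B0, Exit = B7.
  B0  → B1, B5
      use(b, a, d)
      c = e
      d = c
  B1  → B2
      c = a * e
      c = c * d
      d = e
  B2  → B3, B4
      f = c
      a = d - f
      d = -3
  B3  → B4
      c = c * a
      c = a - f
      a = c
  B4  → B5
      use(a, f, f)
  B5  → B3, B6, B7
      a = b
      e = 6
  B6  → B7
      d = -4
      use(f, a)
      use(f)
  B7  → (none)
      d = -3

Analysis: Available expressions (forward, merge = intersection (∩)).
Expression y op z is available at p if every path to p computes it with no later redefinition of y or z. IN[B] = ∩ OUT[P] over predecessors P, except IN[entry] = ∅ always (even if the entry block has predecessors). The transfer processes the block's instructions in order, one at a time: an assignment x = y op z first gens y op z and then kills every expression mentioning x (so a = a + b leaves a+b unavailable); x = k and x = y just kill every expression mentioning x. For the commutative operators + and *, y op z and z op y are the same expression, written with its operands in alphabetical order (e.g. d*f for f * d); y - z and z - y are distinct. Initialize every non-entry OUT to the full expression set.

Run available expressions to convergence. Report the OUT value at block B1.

Answer: {a*e}

Working:
Converged values:
  B0:   IN={}   OUT={}
  B1:   IN={}   OUT={a*e}
  B2:   IN={a*e}   OUT={}
  B3:   IN={}   OUT={}
  B4:   IN={}   OUT={}
  B5:   IN={}   OUT={}
  B6:   IN={}   OUT={}
  B7:   IN={}   OUT={}

Merge at B1: IN[B1] = OUT[B0] = {}
Applying B1's transfer function to that IN value gives OUT[B1] (row B1 above).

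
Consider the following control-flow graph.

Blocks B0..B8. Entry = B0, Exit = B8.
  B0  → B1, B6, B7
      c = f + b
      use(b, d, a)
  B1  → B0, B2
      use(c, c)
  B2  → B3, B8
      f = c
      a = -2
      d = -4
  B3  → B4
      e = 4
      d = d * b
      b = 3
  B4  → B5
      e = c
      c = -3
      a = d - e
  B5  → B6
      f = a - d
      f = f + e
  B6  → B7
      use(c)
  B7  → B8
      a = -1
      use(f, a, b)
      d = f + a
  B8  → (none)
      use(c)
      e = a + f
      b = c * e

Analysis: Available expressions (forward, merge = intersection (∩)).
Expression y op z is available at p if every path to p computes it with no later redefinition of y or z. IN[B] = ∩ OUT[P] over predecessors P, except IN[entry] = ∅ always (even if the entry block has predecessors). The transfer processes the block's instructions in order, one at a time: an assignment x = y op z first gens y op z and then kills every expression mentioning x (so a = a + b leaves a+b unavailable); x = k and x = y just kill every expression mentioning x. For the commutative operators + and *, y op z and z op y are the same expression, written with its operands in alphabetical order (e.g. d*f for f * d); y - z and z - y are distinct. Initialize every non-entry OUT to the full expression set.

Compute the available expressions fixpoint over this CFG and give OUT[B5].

Answer: {a-d, d-e}

Working:
Per-block solution:
  B0:   IN={}   OUT={b+f}
  B1:   IN={b+f}   OUT={b+f}
  B2:   IN={b+f}   OUT={}
  B3:   IN={}   OUT={}
  B4:   IN={}   OUT={d-e}
  B5:   IN={d-e}   OUT={a-d, d-e}
  B6:   IN={}   OUT={}
  B7:   IN={}   OUT={a+f}
  B8:   IN={}   OUT={a+f, c*e}

Merge at B5: IN[B5] = OUT[B4] = {d-e}
Applying B5's transfer function to that IN value gives OUT[B5] (row B5 above).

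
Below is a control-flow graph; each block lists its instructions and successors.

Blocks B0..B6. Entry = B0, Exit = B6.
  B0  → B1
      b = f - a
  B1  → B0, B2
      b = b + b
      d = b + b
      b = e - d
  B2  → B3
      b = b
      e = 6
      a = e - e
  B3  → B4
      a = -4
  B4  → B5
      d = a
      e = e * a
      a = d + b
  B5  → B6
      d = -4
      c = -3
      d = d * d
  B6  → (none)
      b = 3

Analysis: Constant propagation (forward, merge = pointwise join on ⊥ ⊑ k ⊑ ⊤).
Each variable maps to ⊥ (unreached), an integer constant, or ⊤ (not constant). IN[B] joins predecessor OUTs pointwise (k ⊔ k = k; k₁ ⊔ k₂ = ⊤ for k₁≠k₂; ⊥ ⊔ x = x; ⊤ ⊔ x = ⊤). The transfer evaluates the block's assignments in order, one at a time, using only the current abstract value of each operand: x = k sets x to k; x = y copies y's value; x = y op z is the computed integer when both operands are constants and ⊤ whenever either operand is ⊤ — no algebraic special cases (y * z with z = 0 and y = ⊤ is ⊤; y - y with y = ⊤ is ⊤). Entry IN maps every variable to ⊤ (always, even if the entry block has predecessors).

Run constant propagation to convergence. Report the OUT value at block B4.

Answer: {a: ⊤, b: ⊤, c: ⊤, d: -4, e: -24, f: ⊤}

Derivation:
Converged values:
  B0:   IN=(all ⊤)   OUT=(all ⊤)
  B1:   IN=(all ⊤)   OUT=(all ⊤)
  B2:   IN=(all ⊤)   OUT={a:0, e:6; rest ⊤}
  B3:   IN={a:0, e:6; rest ⊤}   OUT={a:-4, e:6; rest ⊤}
  B4:   IN={a:-4, e:6; rest ⊤}   OUT={d:-4, e:-24; rest ⊤}
  B5:   IN={d:-4, e:-24; rest ⊤}   OUT={c:-3, d:16, e:-24; rest ⊤}
  B6:   IN={c:-3, d:16, e:-24; rest ⊤}   OUT={b:3, c:-3, d:16, e:-24; rest ⊤}

Merge at B4: IN[B4] = OUT[B3] = {a: -4, b: ⊤, c: ⊤, d: ⊤, e: 6, f: ⊤}
Applying B4's transfer function to that IN value gives OUT[B4] (row B4 above).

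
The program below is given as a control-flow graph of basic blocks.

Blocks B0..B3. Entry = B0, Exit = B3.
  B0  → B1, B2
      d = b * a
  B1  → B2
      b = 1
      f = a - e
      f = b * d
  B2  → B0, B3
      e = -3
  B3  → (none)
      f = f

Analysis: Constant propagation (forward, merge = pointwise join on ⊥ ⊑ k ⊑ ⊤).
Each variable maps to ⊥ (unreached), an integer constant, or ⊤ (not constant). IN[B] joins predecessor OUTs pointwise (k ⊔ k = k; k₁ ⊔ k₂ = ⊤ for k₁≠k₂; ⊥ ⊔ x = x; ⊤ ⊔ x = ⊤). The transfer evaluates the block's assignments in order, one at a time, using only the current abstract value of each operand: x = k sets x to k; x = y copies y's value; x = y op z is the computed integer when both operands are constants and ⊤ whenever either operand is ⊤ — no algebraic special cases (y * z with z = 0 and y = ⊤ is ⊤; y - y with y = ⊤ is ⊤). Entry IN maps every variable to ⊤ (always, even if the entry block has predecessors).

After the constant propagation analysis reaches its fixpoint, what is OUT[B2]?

Answer: {a: ⊤, b: ⊤, c: ⊤, d: ⊤, e: -3, f: ⊤}

Working:
Fixpoint table:
  B0:  IN=(all ⊤)  OUT=(all ⊤)
  B1:  IN=(all ⊤)  OUT={b:1; rest ⊤}
  B2:  IN=(all ⊤)  OUT={e:-3; rest ⊤}
  B3:  IN={e:-3; rest ⊤}  OUT={e:-3; rest ⊤}

Merge at B2: IN[B2] = OUT[B0] ⊔ OUT[B1] = {a: ⊤, b: ⊤, c: ⊤, d: ⊤, e: ⊤, f: ⊤}
Applying B2's transfer function to that IN value gives OUT[B2] (row B2 above).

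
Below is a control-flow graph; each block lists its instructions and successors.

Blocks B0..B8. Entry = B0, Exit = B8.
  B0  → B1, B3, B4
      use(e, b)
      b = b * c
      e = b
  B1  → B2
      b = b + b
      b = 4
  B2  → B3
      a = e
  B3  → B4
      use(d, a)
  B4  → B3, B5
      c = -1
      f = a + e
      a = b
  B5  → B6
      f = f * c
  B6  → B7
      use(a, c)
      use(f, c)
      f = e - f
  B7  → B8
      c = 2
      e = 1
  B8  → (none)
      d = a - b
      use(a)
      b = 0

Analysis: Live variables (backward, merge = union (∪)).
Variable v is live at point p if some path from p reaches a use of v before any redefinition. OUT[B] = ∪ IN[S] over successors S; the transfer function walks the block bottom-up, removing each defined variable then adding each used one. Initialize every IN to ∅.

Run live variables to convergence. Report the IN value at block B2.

Converged values:
  B0:  IN={a, b, c, d, e}  OUT={a, b, d, e}
  B1:  IN={b, d, e}  OUT={b, d, e}
  B2:  IN={b, d, e}  OUT={a, b, d, e}
  B3:  IN={a, b, d, e}  OUT={a, b, d, e}
  B4:  IN={a, b, d, e}  OUT={a, b, c, d, e, f}
  B5:  IN={a, b, c, e, f}  OUT={a, b, c, e, f}
  B6:  IN={a, b, c, e, f}  OUT={a, b}
  B7:  IN={a, b}  OUT={a, b}
  B8:  IN={a, b}  OUT={}

Merge at B2: OUT[B2] = IN[B3] = {a, b, d, e}
Applying B2's transfer function to that OUT value gives IN[B2] (row B2 above).

Answer: {b, d, e}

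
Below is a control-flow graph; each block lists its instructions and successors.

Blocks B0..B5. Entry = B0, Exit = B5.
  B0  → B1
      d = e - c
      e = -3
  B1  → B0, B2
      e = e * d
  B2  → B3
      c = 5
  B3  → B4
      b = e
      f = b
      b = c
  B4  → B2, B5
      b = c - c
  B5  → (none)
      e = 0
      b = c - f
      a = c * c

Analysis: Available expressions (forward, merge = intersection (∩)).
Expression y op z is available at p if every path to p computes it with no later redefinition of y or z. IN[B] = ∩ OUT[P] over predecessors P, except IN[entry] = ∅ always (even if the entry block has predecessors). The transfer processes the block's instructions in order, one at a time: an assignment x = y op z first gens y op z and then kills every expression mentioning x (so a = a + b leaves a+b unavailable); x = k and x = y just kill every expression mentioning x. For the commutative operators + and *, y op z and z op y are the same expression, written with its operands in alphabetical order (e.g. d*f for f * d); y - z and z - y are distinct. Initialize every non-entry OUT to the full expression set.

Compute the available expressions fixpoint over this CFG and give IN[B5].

Answer: {c-c}

Working:
Per-block solution:
  B0:   IN={}   OUT={}
  B1:   IN={}   OUT={}
  B2:   IN={}   OUT={}
  B3:   IN={}   OUT={}
  B4:   IN={}   OUT={c-c}
  B5:   IN={c-c}   OUT={c*c, c-c, c-f}

Merge at B5: IN[B5] = OUT[B4] = {c-c}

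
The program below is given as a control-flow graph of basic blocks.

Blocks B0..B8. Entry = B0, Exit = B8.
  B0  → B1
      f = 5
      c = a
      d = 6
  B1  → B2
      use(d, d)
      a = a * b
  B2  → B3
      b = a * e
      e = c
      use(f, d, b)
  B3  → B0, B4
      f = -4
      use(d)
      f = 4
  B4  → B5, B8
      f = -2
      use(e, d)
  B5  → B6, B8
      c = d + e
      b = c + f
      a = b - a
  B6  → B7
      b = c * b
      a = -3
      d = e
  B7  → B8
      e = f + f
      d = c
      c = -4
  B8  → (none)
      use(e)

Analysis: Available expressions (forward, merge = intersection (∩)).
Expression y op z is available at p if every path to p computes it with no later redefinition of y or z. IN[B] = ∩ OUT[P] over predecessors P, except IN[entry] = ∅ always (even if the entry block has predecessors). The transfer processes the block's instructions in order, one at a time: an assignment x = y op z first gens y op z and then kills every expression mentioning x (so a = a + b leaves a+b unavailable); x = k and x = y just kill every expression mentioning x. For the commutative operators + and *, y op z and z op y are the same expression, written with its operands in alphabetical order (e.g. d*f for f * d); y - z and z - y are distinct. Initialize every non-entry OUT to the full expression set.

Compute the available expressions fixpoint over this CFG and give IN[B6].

Converged values:
  B0: | IN={} | OUT={}
  B1: | IN={} | OUT={}
  B2: | IN={} | OUT={}
  B3: | IN={} | OUT={}
  B4: | IN={} | OUT={}
  B5: | IN={} | OUT={c+f, d+e}
  B6: | IN={c+f, d+e} | OUT={c+f}
  B7: | IN={c+f} | OUT={f+f}
  B8: | IN={} | OUT={}

Merge at B6: IN[B6] = OUT[B5] = {c+f, d+e}

Answer: {c+f, d+e}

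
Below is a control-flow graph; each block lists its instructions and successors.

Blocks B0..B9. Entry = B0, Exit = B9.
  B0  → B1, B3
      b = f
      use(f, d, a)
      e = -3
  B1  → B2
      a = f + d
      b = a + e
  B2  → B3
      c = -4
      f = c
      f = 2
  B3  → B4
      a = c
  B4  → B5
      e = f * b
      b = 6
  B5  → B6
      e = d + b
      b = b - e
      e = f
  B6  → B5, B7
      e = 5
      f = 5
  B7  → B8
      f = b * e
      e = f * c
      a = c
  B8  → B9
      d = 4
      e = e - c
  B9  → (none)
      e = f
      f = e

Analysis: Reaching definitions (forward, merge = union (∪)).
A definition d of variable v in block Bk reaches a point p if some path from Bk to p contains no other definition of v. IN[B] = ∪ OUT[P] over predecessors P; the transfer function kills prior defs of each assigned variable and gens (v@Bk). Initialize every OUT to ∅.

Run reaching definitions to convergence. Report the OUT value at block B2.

Fixpoint table:
  B0:  IN={}  OUT={b@B0, e@B0}
  B1:  IN={b@B0, e@B0}  OUT={a@B1, b@B1, e@B0}
  B2:  IN={a@B1, b@B1, e@B0}  OUT={a@B1, b@B1, c@B2, e@B0, f@B2}
  B3:  IN={a@B1, b@B0, b@B1, c@B2, e@B0, f@B2}  OUT={a@B3, b@B0, b@B1, c@B2, e@B0, f@B2}
  B4:  IN={a@B3, b@B0, b@B1, c@B2, e@B0, f@B2}  OUT={a@B3, b@B4, c@B2, e@B4, f@B2}
  B5:  IN={a@B3, b@B4, b@B5, c@B2, e@B4, e@B6, f@B2, f@B6}  OUT={a@B3, b@B5, c@B2, e@B5, f@B2, f@B6}
  B6:  IN={a@B3, b@B5, c@B2, e@B5, f@B2, f@B6}  OUT={a@B3, b@B5, c@B2, e@B6, f@B6}
  B7:  IN={a@B3, b@B5, c@B2, e@B6, f@B6}  OUT={a@B7, b@B5, c@B2, e@B7, f@B7}
  B8:  IN={a@B7, b@B5, c@B2, e@B7, f@B7}  OUT={a@B7, b@B5, c@B2, d@B8, e@B8, f@B7}
  B9:  IN={a@B7, b@B5, c@B2, d@B8, e@B8, f@B7}  OUT={a@B7, b@B5, c@B2, d@B8, e@B9, f@B9}

Merge at B2: IN[B2] = OUT[B1] = {a@B1, b@B1, e@B0}
Applying B2's transfer function to that IN value gives OUT[B2] (row B2 above).

Answer: {a@B1, b@B1, c@B2, e@B0, f@B2}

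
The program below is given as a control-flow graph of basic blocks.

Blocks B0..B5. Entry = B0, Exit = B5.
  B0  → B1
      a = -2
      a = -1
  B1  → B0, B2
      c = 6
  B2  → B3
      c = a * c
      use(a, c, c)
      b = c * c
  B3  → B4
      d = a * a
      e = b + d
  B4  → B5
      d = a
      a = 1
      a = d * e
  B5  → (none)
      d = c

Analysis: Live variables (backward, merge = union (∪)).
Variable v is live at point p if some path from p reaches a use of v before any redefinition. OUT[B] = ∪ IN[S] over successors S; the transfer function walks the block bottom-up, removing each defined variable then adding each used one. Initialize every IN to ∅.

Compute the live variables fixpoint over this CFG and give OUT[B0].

Fixpoint table:
  B0:  IN={}  OUT={a}
  B1:  IN={a}  OUT={a, c}
  B2:  IN={a, c}  OUT={a, b, c}
  B3:  IN={a, b, c}  OUT={a, c, e}
  B4:  IN={a, c, e}  OUT={c}
  B5:  IN={c}  OUT={}

Merge at B0: OUT[B0] = IN[B1] = {a}

Answer: {a}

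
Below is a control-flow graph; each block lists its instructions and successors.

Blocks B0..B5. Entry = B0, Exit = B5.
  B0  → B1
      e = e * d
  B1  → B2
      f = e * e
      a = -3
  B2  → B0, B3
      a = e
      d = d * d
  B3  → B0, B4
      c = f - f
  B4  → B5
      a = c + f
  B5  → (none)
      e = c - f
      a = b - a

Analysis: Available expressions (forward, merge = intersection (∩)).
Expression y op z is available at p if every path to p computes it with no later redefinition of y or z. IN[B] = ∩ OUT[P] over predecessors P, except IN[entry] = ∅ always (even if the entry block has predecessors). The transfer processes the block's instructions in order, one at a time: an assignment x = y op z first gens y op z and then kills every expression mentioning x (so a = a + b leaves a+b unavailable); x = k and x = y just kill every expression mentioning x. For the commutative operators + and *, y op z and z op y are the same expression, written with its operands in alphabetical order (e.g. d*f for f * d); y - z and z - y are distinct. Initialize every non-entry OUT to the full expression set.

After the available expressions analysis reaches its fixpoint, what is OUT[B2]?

Fixpoint table:
  B0:   IN={}   OUT={}
  B1:   IN={}   OUT={e*e}
  B2:   IN={e*e}   OUT={e*e}
  B3:   IN={e*e}   OUT={e*e, f-f}
  B4:   IN={e*e, f-f}   OUT={c+f, e*e, f-f}
  B5:   IN={c+f, e*e, f-f}   OUT={c+f, c-f, f-f}

Merge at B2: IN[B2] = OUT[B1] = {e*e}
Applying B2's transfer function to that IN value gives OUT[B2] (row B2 above).

Answer: {e*e}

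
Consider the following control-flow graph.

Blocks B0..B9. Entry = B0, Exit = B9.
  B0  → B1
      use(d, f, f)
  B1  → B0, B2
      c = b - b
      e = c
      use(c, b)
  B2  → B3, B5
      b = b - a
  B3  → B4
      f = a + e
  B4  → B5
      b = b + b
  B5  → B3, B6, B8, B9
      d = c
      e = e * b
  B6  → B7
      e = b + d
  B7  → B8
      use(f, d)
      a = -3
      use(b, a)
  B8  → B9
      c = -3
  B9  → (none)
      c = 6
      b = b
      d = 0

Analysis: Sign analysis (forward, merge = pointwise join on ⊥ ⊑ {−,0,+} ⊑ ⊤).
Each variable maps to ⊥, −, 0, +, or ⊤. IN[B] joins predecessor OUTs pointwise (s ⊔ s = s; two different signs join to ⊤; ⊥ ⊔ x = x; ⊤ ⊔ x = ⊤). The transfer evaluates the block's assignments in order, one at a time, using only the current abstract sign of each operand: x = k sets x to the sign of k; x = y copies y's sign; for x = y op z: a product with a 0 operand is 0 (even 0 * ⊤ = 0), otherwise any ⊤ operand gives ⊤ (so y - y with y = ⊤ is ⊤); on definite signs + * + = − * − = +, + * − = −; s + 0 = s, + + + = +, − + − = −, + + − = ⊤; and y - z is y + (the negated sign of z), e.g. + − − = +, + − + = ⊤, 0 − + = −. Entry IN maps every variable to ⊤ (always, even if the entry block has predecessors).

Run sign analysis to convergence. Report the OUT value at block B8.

Answer: {a: ⊤, b: ⊤, c: -, d: ⊤, e: ⊤, f: ⊤}

Trace:
Converged values:
  B0:   IN=(all ⊤)   OUT=(all ⊤)
  B1:   IN=(all ⊤)   OUT=(all ⊤)
  B2:   IN=(all ⊤)   OUT=(all ⊤)
  B3:   IN=(all ⊤)   OUT=(all ⊤)
  B4:   IN=(all ⊤)   OUT=(all ⊤)
  B5:   IN=(all ⊤)   OUT=(all ⊤)
  B6:   IN=(all ⊤)   OUT=(all ⊤)
  B7:   IN=(all ⊤)   OUT={a:-; rest ⊤}
  B8:   IN=(all ⊤)   OUT={c:-; rest ⊤}
  B9:   IN=(all ⊤)   OUT={c:+, d:0; rest ⊤}

Merge at B8: IN[B8] = OUT[B5] ⊔ OUT[B7] = {a: ⊤, b: ⊤, c: ⊤, d: ⊤, e: ⊤, f: ⊤}
Applying B8's transfer function to that IN value gives OUT[B8] (row B8 above).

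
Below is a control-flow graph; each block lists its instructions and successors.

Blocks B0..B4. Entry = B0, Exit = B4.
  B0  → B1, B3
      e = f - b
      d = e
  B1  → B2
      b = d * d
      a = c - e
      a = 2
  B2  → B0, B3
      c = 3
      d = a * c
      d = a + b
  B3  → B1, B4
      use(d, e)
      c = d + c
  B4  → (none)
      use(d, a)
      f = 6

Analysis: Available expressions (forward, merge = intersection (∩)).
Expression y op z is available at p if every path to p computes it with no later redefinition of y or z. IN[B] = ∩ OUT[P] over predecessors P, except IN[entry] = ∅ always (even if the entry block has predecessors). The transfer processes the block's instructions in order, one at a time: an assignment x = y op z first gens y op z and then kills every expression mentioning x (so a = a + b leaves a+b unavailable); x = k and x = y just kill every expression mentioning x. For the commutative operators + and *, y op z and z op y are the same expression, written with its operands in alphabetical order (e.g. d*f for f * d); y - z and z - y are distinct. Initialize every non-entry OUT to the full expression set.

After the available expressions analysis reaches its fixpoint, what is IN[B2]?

Answer: {c-e, d*d}

Derivation:
Converged values:
  B0:  IN={}  OUT={f-b}
  B1:  IN={}  OUT={c-e, d*d}
  B2:  IN={c-e, d*d}  OUT={a*c, a+b}
  B3:  IN={}  OUT={}
  B4:  IN={}  OUT={}

Merge at B2: IN[B2] = OUT[B1] = {c-e, d*d}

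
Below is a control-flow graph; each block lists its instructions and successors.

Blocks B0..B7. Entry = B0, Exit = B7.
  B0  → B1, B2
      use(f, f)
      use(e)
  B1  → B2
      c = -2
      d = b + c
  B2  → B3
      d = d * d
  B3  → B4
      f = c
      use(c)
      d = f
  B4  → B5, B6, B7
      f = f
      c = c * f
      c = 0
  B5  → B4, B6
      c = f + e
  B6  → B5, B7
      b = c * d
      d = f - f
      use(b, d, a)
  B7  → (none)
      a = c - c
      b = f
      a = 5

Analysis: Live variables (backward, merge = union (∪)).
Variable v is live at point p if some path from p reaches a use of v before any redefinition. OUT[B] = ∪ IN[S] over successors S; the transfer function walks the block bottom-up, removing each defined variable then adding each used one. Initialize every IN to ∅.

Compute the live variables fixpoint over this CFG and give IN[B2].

Answer: {a, c, d, e}

Trace:
Fixpoint table:
  B0:  IN={a, b, c, d, e, f}  OUT={a, b, c, d, e}
  B1:  IN={a, b, e}  OUT={a, c, d, e}
  B2:  IN={a, c, d, e}  OUT={a, c, e}
  B3:  IN={a, c, e}  OUT={a, c, d, e, f}
  B4:  IN={a, c, d, e, f}  OUT={a, c, d, e, f}
  B5:  IN={a, d, e, f}  OUT={a, c, d, e, f}
  B6:  IN={a, c, d, e, f}  OUT={a, c, d, e, f}
  B7:  IN={c, f}  OUT={}

Merge at B2: OUT[B2] = IN[B3] = {a, c, e}
Applying B2's transfer function to that OUT value gives IN[B2] (row B2 above).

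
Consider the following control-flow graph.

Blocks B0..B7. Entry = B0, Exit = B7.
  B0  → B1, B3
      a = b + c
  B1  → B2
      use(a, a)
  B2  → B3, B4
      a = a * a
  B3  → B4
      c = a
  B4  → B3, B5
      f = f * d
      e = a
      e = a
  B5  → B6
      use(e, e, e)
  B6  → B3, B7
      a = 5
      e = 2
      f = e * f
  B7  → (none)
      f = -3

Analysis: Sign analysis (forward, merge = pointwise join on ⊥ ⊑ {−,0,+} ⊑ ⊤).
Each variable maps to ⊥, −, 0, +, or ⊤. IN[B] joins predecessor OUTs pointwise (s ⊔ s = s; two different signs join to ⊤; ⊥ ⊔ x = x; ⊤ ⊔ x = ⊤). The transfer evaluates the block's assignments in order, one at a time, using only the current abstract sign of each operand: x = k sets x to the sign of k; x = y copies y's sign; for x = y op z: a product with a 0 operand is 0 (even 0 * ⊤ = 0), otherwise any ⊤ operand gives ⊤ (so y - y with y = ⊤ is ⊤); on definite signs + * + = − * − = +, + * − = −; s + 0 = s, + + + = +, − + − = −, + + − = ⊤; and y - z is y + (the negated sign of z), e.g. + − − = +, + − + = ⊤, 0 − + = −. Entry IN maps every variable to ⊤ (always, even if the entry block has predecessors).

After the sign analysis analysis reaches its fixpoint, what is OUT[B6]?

Answer: {a: +, b: ⊤, c: ⊤, d: ⊤, e: +, f: ⊤}

Derivation:
Fixpoint table:
  B0: | IN=(all ⊤) | OUT=(all ⊤)
  B1: | IN=(all ⊤) | OUT=(all ⊤)
  B2: | IN=(all ⊤) | OUT=(all ⊤)
  B3: | IN=(all ⊤) | OUT=(all ⊤)
  B4: | IN=(all ⊤) | OUT=(all ⊤)
  B5: | IN=(all ⊤) | OUT=(all ⊤)
  B6: | IN=(all ⊤) | OUT={a:+, e:+; rest ⊤}
  B7: | IN={a:+, e:+; rest ⊤} | OUT={a:+, e:+, f:-; rest ⊤}

Merge at B6: IN[B6] = OUT[B5] = {a: ⊤, b: ⊤, c: ⊤, d: ⊤, e: ⊤, f: ⊤}
Applying B6's transfer function to that IN value gives OUT[B6] (row B6 above).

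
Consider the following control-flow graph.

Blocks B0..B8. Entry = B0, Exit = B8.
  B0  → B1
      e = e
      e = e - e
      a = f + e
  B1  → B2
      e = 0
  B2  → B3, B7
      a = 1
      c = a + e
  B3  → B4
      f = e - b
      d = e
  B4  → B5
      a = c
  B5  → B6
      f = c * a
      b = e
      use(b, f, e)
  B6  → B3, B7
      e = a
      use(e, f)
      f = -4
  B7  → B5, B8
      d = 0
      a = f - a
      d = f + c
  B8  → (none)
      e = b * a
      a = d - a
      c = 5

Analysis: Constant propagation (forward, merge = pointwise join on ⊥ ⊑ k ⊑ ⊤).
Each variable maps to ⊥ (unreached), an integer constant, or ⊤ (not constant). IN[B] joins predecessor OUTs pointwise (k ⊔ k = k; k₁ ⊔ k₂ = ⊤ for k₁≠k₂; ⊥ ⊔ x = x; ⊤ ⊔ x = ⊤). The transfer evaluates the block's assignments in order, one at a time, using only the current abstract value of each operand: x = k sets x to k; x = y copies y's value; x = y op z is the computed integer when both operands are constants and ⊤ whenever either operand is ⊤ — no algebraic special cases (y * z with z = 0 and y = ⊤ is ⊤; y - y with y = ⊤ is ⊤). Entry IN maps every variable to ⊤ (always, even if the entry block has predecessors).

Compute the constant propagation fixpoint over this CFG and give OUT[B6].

Answer: {a: ⊤, b: ⊤, c: 1, d: ⊤, e: ⊤, f: -4}

Trace:
Converged values:
  B0:   IN=(all ⊤)   OUT=(all ⊤)
  B1:   IN=(all ⊤)   OUT={e:0; rest ⊤}
  B2:   IN={e:0; rest ⊤}   OUT={a:1, c:1, e:0; rest ⊤}
  B3:   IN={c:1; rest ⊤}   OUT={c:1; rest ⊤}
  B4:   IN={c:1; rest ⊤}   OUT={a:1, c:1; rest ⊤}
  B5:   IN={c:1; rest ⊤}   OUT={c:1; rest ⊤}
  B6:   IN={c:1; rest ⊤}   OUT={c:1, f:-4; rest ⊤}
  B7:   IN={c:1; rest ⊤}   OUT={c:1; rest ⊤}
  B8:   IN={c:1; rest ⊤}   OUT={c:5; rest ⊤}

Merge at B6: IN[B6] = OUT[B5] = {a: ⊤, b: ⊤, c: 1, d: ⊤, e: ⊤, f: ⊤}
Applying B6's transfer function to that IN value gives OUT[B6] (row B6 above).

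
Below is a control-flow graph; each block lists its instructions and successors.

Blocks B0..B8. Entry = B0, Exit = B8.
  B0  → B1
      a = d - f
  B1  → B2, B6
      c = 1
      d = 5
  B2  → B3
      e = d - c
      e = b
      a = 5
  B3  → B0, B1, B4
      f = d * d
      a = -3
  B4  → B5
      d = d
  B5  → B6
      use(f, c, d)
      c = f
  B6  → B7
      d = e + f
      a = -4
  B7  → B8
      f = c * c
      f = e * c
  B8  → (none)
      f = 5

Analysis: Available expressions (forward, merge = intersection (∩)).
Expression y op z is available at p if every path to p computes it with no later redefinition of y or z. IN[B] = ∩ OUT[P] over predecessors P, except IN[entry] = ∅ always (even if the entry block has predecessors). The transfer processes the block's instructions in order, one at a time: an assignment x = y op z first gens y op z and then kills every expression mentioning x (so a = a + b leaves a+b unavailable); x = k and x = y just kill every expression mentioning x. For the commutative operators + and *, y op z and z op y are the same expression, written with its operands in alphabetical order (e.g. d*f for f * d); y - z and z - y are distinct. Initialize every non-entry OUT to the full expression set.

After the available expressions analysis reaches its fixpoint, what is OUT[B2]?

Answer: {d-c}

Trace:
Fixpoint table:
  B0:  IN={}  OUT={d-f}
  B1:  IN={}  OUT={}
  B2:  IN={}  OUT={d-c}
  B3:  IN={d-c}  OUT={d*d, d-c}
  B4:  IN={d*d, d-c}  OUT={}
  B5:  IN={}  OUT={}
  B6:  IN={}  OUT={e+f}
  B7:  IN={e+f}  OUT={c*c, c*e}
  B8:  IN={c*c, c*e}  OUT={c*c, c*e}

Merge at B2: IN[B2] = OUT[B1] = {}
Applying B2's transfer function to that IN value gives OUT[B2] (row B2 above).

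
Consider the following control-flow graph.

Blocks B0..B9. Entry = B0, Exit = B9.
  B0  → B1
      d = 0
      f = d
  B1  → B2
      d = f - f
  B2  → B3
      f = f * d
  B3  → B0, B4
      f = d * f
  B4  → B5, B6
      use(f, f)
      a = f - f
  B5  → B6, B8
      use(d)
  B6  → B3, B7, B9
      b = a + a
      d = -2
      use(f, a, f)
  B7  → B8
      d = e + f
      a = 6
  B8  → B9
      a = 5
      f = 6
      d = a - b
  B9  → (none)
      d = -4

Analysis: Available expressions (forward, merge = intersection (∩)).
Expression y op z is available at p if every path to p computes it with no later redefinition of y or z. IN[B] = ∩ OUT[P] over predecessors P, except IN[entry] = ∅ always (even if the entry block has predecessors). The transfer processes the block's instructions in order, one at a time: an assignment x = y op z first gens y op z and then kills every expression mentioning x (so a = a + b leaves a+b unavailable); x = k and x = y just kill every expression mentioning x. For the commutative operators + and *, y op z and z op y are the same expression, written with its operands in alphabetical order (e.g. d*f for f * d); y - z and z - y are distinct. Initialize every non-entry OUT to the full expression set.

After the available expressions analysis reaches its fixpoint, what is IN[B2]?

Answer: {f-f}

Derivation:
Fixpoint table:
  B0:  IN={}  OUT={}
  B1:  IN={}  OUT={f-f}
  B2:  IN={f-f}  OUT={}
  B3:  IN={}  OUT={}
  B4:  IN={}  OUT={f-f}
  B5:  IN={f-f}  OUT={f-f}
  B6:  IN={f-f}  OUT={a+a, f-f}
  B7:  IN={a+a, f-f}  OUT={e+f, f-f}
  B8:  IN={f-f}  OUT={a-b}
  B9:  IN={}  OUT={}

Merge at B2: IN[B2] = OUT[B1] = {f-f}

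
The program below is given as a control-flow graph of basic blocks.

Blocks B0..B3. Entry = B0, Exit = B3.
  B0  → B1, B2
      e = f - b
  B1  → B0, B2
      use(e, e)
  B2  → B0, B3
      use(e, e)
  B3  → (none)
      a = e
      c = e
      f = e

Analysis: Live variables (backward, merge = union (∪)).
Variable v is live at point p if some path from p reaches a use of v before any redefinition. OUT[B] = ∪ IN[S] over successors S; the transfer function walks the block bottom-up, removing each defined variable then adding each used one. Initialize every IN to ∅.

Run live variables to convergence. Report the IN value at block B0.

Answer: {b, f}

Derivation:
Per-block solution:
  B0:  IN={b, f}  OUT={b, e, f}
  B1:  IN={b, e, f}  OUT={b, e, f}
  B2:  IN={b, e, f}  OUT={b, e, f}
  B3:  IN={e}  OUT={}

Merge at B0: OUT[B0] = IN[B1] ⊔ IN[B2] = {b, e, f}
Applying B0's transfer function to that OUT value gives IN[B0] (row B0 above).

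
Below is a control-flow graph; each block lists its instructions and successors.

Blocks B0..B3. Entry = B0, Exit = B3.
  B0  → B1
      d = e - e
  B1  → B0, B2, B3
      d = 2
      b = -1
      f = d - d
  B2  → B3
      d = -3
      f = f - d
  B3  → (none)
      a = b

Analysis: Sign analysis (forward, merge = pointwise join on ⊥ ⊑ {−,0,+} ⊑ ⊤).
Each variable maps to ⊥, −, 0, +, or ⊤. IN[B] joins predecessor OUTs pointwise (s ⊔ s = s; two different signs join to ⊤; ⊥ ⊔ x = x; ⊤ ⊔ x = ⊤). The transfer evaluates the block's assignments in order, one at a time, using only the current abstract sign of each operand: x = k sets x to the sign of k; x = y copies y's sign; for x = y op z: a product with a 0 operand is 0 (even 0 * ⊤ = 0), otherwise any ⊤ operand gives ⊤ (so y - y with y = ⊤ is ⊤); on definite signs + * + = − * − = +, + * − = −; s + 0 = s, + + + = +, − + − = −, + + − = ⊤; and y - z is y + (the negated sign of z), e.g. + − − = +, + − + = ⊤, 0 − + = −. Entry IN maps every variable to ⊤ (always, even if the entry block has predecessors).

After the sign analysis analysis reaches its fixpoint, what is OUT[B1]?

Converged values:
  B0:   IN=(all ⊤)   OUT=(all ⊤)
  B1:   IN=(all ⊤)   OUT={b:-, d:+; rest ⊤}
  B2:   IN={b:-, d:+; rest ⊤}   OUT={b:-, d:-; rest ⊤}
  B3:   IN={b:-; rest ⊤}   OUT={a:-, b:-; rest ⊤}

Merge at B1: IN[B1] = OUT[B0] = {a: ⊤, b: ⊤, c: ⊤, d: ⊤, e: ⊤, f: ⊤}
Applying B1's transfer function to that IN value gives OUT[B1] (row B1 above).

Answer: {a: ⊤, b: -, c: ⊤, d: +, e: ⊤, f: ⊤}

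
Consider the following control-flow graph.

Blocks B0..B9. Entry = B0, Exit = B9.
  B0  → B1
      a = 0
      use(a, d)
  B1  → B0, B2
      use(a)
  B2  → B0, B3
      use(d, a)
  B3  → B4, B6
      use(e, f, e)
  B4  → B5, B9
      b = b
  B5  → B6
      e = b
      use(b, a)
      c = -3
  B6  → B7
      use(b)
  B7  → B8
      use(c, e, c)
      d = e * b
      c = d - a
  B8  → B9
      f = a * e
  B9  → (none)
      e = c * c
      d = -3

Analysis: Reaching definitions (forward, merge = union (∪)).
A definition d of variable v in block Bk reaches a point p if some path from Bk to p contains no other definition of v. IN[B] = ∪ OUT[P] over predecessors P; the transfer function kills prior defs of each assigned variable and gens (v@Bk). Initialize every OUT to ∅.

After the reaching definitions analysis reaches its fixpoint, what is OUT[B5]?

Answer: {a@B0, b@B4, c@B5, e@B5}

Derivation:
Fixpoint table:
  B0:   IN={a@B0}   OUT={a@B0}
  B1:   IN={a@B0}   OUT={a@B0}
  B2:   IN={a@B0}   OUT={a@B0}
  B3:   IN={a@B0}   OUT={a@B0}
  B4:   IN={a@B0}   OUT={a@B0, b@B4}
  B5:   IN={a@B0, b@B4}   OUT={a@B0, b@B4, c@B5, e@B5}
  B6:   IN={a@B0, b@B4, c@B5, e@B5}   OUT={a@B0, b@B4, c@B5, e@B5}
  B7:   IN={a@B0, b@B4, c@B5, e@B5}   OUT={a@B0, b@B4, c@B7, d@B7, e@B5}
  B8:   IN={a@B0, b@B4, c@B7, d@B7, e@B5}   OUT={a@B0, b@B4, c@B7, d@B7, e@B5, f@B8}
  B9:   IN={a@B0, b@B4, c@B7, d@B7, e@B5, f@B8}   OUT={a@B0, b@B4, c@B7, d@B9, e@B9, f@B8}

Merge at B5: IN[B5] = OUT[B4] = {a@B0, b@B4}
Applying B5's transfer function to that IN value gives OUT[B5] (row B5 above).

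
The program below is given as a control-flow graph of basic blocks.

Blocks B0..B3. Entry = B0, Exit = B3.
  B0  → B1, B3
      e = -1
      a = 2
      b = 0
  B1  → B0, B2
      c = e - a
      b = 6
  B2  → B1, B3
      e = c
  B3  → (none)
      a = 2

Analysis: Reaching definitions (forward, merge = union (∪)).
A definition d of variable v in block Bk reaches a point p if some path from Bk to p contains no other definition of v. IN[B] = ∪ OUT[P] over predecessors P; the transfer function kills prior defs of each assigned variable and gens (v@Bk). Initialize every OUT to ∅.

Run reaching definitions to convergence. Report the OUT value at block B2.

Answer: {a@B0, b@B1, c@B1, e@B2}

Trace:
Per-block solution:
  B0:  IN={a@B0, b@B1, c@B1, e@B0, e@B2}  OUT={a@B0, b@B0, c@B1, e@B0}
  B1:  IN={a@B0, b@B0, b@B1, c@B1, e@B0, e@B2}  OUT={a@B0, b@B1, c@B1, e@B0, e@B2}
  B2:  IN={a@B0, b@B1, c@B1, e@B0, e@B2}  OUT={a@B0, b@B1, c@B1, e@B2}
  B3:  IN={a@B0, b@B0, b@B1, c@B1, e@B0, e@B2}  OUT={a@B3, b@B0, b@B1, c@B1, e@B0, e@B2}

Merge at B2: IN[B2] = OUT[B1] = {a@B0, b@B1, c@B1, e@B0, e@B2}
Applying B2's transfer function to that IN value gives OUT[B2] (row B2 above).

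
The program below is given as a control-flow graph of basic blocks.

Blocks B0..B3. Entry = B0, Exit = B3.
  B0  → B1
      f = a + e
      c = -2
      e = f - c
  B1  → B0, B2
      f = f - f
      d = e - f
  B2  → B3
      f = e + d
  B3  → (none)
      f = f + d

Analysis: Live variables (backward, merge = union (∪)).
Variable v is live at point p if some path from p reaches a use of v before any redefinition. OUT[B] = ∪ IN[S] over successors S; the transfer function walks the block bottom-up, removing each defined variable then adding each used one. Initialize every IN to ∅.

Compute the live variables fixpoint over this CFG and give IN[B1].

Answer: {a, e, f}

Derivation:
Per-block solution:
  B0:   IN={a, e}   OUT={a, e, f}
  B1:   IN={a, e, f}   OUT={a, d, e}
  B2:   IN={d, e}   OUT={d, f}
  B3:   IN={d, f}   OUT={}

Merge at B1: OUT[B1] = IN[B0] ⊔ IN[B2] = {a, d, e}
Applying B1's transfer function to that OUT value gives IN[B1] (row B1 above).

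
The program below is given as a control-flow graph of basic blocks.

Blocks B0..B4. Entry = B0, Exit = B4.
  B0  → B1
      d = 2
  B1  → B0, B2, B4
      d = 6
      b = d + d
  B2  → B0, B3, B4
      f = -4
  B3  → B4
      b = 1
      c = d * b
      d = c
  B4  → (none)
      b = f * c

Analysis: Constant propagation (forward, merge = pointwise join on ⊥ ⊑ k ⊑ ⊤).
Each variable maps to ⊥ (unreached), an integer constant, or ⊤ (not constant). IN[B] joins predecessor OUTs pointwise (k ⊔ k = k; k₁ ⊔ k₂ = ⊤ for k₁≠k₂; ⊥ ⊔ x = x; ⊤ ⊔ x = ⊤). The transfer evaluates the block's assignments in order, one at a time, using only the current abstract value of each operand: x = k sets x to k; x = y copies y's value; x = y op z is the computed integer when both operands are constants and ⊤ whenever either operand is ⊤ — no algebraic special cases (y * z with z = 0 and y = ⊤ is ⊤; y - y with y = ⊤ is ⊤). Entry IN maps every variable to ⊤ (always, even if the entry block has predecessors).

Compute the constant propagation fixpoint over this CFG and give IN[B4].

Converged values:
  B0:  IN=(all ⊤)  OUT={d:2; rest ⊤}
  B1:  IN={d:2; rest ⊤}  OUT={b:12, d:6; rest ⊤}
  B2:  IN={b:12, d:6; rest ⊤}  OUT={b:12, d:6, f:-4; rest ⊤}
  B3:  IN={b:12, d:6, f:-4; rest ⊤}  OUT={b:1, c:6, d:6, f:-4; rest ⊤}
  B4:  IN={d:6; rest ⊤}  OUT={d:6; rest ⊤}

Merge at B4: IN[B4] = OUT[B1] ⊔ OUT[B2] ⊔ OUT[B3] = {a: ⊤, b: ⊤, c: ⊤, d: 6, e: ⊤, f: ⊤}

Answer: {a: ⊤, b: ⊤, c: ⊤, d: 6, e: ⊤, f: ⊤}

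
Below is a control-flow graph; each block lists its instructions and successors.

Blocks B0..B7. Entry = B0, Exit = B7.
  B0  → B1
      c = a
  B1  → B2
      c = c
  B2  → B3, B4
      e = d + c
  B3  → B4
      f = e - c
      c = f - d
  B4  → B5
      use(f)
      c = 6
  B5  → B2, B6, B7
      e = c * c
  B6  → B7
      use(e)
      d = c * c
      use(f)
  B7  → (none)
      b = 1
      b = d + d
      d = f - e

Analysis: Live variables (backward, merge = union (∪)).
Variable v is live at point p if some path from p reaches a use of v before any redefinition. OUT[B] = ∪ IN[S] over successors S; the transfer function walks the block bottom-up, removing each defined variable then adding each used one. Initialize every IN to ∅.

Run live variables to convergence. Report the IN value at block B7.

Fixpoint table:
  B0:  IN={a, d, f}  OUT={c, d, f}
  B1:  IN={c, d, f}  OUT={c, d, f}
  B2:  IN={c, d, f}  OUT={c, d, e, f}
  B3:  IN={c, d, e}  OUT={d, f}
  B4:  IN={d, f}  OUT={c, d, f}
  B5:  IN={c, d, f}  OUT={c, d, e, f}
  B6:  IN={c, e, f}  OUT={d, e, f}
  B7:  IN={d, e, f}  OUT={}

B7 is the boundary node: OUT[B7] = {}
Applying B7's transfer function to that OUT value gives IN[B7] (row B7 above).

Answer: {d, e, f}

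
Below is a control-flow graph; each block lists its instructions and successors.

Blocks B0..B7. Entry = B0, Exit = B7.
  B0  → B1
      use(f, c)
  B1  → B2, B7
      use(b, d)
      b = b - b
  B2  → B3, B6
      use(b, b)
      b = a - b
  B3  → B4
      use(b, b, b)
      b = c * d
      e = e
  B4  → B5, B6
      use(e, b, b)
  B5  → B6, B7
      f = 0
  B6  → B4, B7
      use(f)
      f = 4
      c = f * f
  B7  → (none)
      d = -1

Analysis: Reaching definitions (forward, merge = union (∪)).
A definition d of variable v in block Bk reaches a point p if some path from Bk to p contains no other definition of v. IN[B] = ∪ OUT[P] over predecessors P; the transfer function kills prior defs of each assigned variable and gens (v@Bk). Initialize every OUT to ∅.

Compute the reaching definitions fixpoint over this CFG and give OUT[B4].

Per-block solution:
  B0:   IN={}   OUT={}
  B1:   IN={}   OUT={b@B1}
  B2:   IN={b@B1}   OUT={b@B2}
  B3:   IN={b@B2}   OUT={b@B3, e@B3}
  B4:   IN={b@B2, b@B3, c@B6, e@B3, f@B6}   OUT={b@B2, b@B3, c@B6, e@B3, f@B6}
  B5:   IN={b@B2, b@B3, c@B6, e@B3, f@B6}   OUT={b@B2, b@B3, c@B6, e@B3, f@B5}
  B6:   IN={b@B2, b@B3, c@B6, e@B3, f@B5, f@B6}   OUT={b@B2, b@B3, c@B6, e@B3, f@B6}
  B7:   IN={b@B1, b@B2, b@B3, c@B6, e@B3, f@B5, f@B6}   OUT={b@B1, b@B2, b@B3, c@B6, d@B7, e@B3, f@B5, f@B6}

Merge at B4: IN[B4] = OUT[B3] ⊔ OUT[B6] = {b@B2, b@B3, c@B6, e@B3, f@B6}
Applying B4's transfer function to that IN value gives OUT[B4] (row B4 above).

Answer: {b@B2, b@B3, c@B6, e@B3, f@B6}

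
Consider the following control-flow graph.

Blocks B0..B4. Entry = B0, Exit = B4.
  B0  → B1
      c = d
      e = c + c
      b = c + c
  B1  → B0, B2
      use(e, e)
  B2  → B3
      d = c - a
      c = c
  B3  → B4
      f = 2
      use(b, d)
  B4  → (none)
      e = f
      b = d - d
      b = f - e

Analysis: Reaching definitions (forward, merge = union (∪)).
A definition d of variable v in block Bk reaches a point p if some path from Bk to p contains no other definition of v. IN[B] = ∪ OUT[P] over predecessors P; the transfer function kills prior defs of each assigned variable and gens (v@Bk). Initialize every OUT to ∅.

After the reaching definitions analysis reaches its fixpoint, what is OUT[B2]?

Per-block solution:
  B0: | IN={b@B0, c@B0, e@B0} | OUT={b@B0, c@B0, e@B0}
  B1: | IN={b@B0, c@B0, e@B0} | OUT={b@B0, c@B0, e@B0}
  B2: | IN={b@B0, c@B0, e@B0} | OUT={b@B0, c@B2, d@B2, e@B0}
  B3: | IN={b@B0, c@B2, d@B2, e@B0} | OUT={b@B0, c@B2, d@B2, e@B0, f@B3}
  B4: | IN={b@B0, c@B2, d@B2, e@B0, f@B3} | OUT={b@B4, c@B2, d@B2, e@B4, f@B3}

Merge at B2: IN[B2] = OUT[B1] = {b@B0, c@B0, e@B0}
Applying B2's transfer function to that IN value gives OUT[B2] (row B2 above).

Answer: {b@B0, c@B2, d@B2, e@B0}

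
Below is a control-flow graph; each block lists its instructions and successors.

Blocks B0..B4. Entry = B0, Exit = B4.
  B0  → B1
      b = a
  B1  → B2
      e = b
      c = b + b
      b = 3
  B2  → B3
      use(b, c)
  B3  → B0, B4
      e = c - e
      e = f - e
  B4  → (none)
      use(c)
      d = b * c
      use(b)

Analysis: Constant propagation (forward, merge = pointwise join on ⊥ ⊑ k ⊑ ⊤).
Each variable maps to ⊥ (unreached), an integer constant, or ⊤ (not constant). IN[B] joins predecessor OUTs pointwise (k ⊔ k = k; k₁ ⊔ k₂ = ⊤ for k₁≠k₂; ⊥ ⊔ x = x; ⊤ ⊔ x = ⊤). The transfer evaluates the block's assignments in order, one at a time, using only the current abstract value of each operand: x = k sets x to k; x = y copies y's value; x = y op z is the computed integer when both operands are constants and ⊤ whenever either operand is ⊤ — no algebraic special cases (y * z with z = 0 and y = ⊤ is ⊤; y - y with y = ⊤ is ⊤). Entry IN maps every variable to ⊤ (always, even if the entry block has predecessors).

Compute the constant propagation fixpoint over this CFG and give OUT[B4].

Answer: {a: ⊤, b: 3, c: ⊤, d: ⊤, e: ⊤, f: ⊤}

Trace:
Fixpoint table:
  B0:  IN=(all ⊤)  OUT=(all ⊤)
  B1:  IN=(all ⊤)  OUT={b:3; rest ⊤}
  B2:  IN={b:3; rest ⊤}  OUT={b:3; rest ⊤}
  B3:  IN={b:3; rest ⊤}  OUT={b:3; rest ⊤}
  B4:  IN={b:3; rest ⊤}  OUT={b:3; rest ⊤}

Merge at B4: IN[B4] = OUT[B3] = {a: ⊤, b: 3, c: ⊤, d: ⊤, e: ⊤, f: ⊤}
Applying B4's transfer function to that IN value gives OUT[B4] (row B4 above).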